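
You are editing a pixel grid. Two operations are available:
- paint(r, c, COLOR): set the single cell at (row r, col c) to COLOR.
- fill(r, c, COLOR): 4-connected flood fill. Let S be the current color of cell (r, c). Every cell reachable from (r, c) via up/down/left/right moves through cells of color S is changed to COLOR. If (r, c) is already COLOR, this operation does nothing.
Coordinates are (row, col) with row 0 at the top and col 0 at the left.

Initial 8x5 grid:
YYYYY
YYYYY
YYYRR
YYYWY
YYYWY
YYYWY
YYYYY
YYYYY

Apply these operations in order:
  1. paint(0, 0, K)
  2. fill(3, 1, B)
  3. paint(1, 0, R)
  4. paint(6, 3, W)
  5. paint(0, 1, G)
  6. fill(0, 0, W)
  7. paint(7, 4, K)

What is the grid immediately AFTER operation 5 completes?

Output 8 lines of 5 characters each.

After op 1 paint(0,0,K):
KYYYY
YYYYY
YYYRR
YYYWY
YYYWY
YYYWY
YYYYY
YYYYY
After op 2 fill(3,1,B) [34 cells changed]:
KBBBB
BBBBB
BBBRR
BBBWB
BBBWB
BBBWB
BBBBB
BBBBB
After op 3 paint(1,0,R):
KBBBB
RBBBB
BBBRR
BBBWB
BBBWB
BBBWB
BBBBB
BBBBB
After op 4 paint(6,3,W):
KBBBB
RBBBB
BBBRR
BBBWB
BBBWB
BBBWB
BBBWB
BBBBB
After op 5 paint(0,1,G):
KGBBB
RBBBB
BBBRR
BBBWB
BBBWB
BBBWB
BBBWB
BBBBB

Answer: KGBBB
RBBBB
BBBRR
BBBWB
BBBWB
BBBWB
BBBWB
BBBBB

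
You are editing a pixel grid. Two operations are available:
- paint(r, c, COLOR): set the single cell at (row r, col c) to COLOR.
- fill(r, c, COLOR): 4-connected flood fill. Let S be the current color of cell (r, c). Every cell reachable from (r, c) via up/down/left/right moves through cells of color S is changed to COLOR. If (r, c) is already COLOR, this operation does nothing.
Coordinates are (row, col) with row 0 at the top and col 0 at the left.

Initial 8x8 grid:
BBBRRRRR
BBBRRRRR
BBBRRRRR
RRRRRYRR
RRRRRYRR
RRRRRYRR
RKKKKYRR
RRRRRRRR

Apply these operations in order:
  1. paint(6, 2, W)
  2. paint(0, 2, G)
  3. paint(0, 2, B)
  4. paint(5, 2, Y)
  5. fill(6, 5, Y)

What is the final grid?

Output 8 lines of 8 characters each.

Answer: BBBRRRRR
BBBRRRRR
BBBRRRRR
RRRRRYRR
RRRRRYRR
RRYRRYRR
RKWKKYRR
RRRRRRRR

Derivation:
After op 1 paint(6,2,W):
BBBRRRRR
BBBRRRRR
BBBRRRRR
RRRRRYRR
RRRRRYRR
RRRRRYRR
RKWKKYRR
RRRRRRRR
After op 2 paint(0,2,G):
BBGRRRRR
BBBRRRRR
BBBRRRRR
RRRRRYRR
RRRRRYRR
RRRRRYRR
RKWKKYRR
RRRRRRRR
After op 3 paint(0,2,B):
BBBRRRRR
BBBRRRRR
BBBRRRRR
RRRRRYRR
RRRRRYRR
RRRRRYRR
RKWKKYRR
RRRRRRRR
After op 4 paint(5,2,Y):
BBBRRRRR
BBBRRRRR
BBBRRRRR
RRRRRYRR
RRRRRYRR
RRYRRYRR
RKWKKYRR
RRRRRRRR
After op 5 fill(6,5,Y) [0 cells changed]:
BBBRRRRR
BBBRRRRR
BBBRRRRR
RRRRRYRR
RRRRRYRR
RRYRRYRR
RKWKKYRR
RRRRRRRR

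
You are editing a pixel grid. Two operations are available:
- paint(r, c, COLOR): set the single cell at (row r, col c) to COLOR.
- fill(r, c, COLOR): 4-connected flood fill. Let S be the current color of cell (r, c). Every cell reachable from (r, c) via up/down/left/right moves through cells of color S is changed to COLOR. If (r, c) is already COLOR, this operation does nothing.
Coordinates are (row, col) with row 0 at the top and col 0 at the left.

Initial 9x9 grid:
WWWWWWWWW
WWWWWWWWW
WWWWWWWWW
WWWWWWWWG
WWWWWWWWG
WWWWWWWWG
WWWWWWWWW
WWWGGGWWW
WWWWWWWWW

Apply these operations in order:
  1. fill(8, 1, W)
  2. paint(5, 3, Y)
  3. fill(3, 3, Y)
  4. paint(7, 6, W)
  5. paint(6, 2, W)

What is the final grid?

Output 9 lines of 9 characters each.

After op 1 fill(8,1,W) [0 cells changed]:
WWWWWWWWW
WWWWWWWWW
WWWWWWWWW
WWWWWWWWG
WWWWWWWWG
WWWWWWWWG
WWWWWWWWW
WWWGGGWWW
WWWWWWWWW
After op 2 paint(5,3,Y):
WWWWWWWWW
WWWWWWWWW
WWWWWWWWW
WWWWWWWWG
WWWWWWWWG
WWWYWWWWG
WWWWWWWWW
WWWGGGWWW
WWWWWWWWW
After op 3 fill(3,3,Y) [74 cells changed]:
YYYYYYYYY
YYYYYYYYY
YYYYYYYYY
YYYYYYYYG
YYYYYYYYG
YYYYYYYYG
YYYYYYYYY
YYYGGGYYY
YYYYYYYYY
After op 4 paint(7,6,W):
YYYYYYYYY
YYYYYYYYY
YYYYYYYYY
YYYYYYYYG
YYYYYYYYG
YYYYYYYYG
YYYYYYYYY
YYYGGGWYY
YYYYYYYYY
After op 5 paint(6,2,W):
YYYYYYYYY
YYYYYYYYY
YYYYYYYYY
YYYYYYYYG
YYYYYYYYG
YYYYYYYYG
YYWYYYYYY
YYYGGGWYY
YYYYYYYYY

Answer: YYYYYYYYY
YYYYYYYYY
YYYYYYYYY
YYYYYYYYG
YYYYYYYYG
YYYYYYYYG
YYWYYYYYY
YYYGGGWYY
YYYYYYYYY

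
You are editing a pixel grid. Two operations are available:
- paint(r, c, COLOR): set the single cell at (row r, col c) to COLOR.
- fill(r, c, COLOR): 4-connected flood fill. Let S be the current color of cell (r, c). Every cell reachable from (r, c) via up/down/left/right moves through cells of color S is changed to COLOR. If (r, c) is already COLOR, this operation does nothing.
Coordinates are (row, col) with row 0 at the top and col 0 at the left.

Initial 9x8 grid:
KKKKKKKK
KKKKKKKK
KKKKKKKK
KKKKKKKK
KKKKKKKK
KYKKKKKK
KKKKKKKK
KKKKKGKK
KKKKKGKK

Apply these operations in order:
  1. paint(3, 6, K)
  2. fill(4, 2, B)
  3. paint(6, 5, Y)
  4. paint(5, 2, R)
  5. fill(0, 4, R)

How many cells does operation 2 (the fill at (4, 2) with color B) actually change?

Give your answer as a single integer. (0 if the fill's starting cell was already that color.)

Answer: 69

Derivation:
After op 1 paint(3,6,K):
KKKKKKKK
KKKKKKKK
KKKKKKKK
KKKKKKKK
KKKKKKKK
KYKKKKKK
KKKKKKKK
KKKKKGKK
KKKKKGKK
After op 2 fill(4,2,B) [69 cells changed]:
BBBBBBBB
BBBBBBBB
BBBBBBBB
BBBBBBBB
BBBBBBBB
BYBBBBBB
BBBBBBBB
BBBBBGBB
BBBBBGBB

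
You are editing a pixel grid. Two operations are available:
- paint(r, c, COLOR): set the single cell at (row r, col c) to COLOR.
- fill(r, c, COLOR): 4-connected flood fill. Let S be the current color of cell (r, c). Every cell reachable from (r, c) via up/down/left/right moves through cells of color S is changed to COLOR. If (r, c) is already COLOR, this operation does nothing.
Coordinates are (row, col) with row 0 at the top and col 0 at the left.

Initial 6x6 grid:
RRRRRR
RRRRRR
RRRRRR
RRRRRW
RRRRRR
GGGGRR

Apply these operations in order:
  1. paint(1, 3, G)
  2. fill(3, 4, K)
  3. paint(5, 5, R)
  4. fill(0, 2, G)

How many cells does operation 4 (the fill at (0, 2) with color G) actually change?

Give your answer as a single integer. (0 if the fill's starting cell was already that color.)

After op 1 paint(1,3,G):
RRRRRR
RRRGRR
RRRRRR
RRRRRW
RRRRRR
GGGGRR
After op 2 fill(3,4,K) [30 cells changed]:
KKKKKK
KKKGKK
KKKKKK
KKKKKW
KKKKKK
GGGGKK
After op 3 paint(5,5,R):
KKKKKK
KKKGKK
KKKKKK
KKKKKW
KKKKKK
GGGGKR
After op 4 fill(0,2,G) [29 cells changed]:
GGGGGG
GGGGGG
GGGGGG
GGGGGW
GGGGGG
GGGGGR

Answer: 29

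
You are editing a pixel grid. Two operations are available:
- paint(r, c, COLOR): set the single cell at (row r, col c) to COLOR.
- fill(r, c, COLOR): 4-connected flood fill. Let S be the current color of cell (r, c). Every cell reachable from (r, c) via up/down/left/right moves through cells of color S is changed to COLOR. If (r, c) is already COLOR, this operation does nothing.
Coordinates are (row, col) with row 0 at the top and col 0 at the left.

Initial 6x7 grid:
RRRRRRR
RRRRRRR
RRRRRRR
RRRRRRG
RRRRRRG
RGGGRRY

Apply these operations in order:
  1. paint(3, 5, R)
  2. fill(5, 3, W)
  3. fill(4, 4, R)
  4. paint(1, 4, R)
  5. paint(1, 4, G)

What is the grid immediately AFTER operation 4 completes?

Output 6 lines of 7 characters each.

Answer: RRRRRRR
RRRRRRR
RRRRRRR
RRRRRRG
RRRRRRG
RWWWRRY

Derivation:
After op 1 paint(3,5,R):
RRRRRRR
RRRRRRR
RRRRRRR
RRRRRRG
RRRRRRG
RGGGRRY
After op 2 fill(5,3,W) [3 cells changed]:
RRRRRRR
RRRRRRR
RRRRRRR
RRRRRRG
RRRRRRG
RWWWRRY
After op 3 fill(4,4,R) [0 cells changed]:
RRRRRRR
RRRRRRR
RRRRRRR
RRRRRRG
RRRRRRG
RWWWRRY
After op 4 paint(1,4,R):
RRRRRRR
RRRRRRR
RRRRRRR
RRRRRRG
RRRRRRG
RWWWRRY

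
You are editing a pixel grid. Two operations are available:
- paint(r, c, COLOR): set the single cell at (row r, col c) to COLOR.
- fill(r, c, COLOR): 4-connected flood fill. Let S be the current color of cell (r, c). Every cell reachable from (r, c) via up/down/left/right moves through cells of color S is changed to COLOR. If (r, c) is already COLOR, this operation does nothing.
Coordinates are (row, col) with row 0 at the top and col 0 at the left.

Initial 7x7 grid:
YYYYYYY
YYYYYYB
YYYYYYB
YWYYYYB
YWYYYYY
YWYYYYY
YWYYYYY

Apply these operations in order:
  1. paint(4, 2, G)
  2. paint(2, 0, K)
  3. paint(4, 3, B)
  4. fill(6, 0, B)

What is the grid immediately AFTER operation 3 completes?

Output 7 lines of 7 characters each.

After op 1 paint(4,2,G):
YYYYYYY
YYYYYYB
YYYYYYB
YWYYYYB
YWGYYYY
YWYYYYY
YWYYYYY
After op 2 paint(2,0,K):
YYYYYYY
YYYYYYB
KYYYYYB
YWYYYYB
YWGYYYY
YWYYYYY
YWYYYYY
After op 3 paint(4,3,B):
YYYYYYY
YYYYYYB
KYYYYYB
YWYYYYB
YWGBYYY
YWYYYYY
YWYYYYY

Answer: YYYYYYY
YYYYYYB
KYYYYYB
YWYYYYB
YWGBYYY
YWYYYYY
YWYYYYY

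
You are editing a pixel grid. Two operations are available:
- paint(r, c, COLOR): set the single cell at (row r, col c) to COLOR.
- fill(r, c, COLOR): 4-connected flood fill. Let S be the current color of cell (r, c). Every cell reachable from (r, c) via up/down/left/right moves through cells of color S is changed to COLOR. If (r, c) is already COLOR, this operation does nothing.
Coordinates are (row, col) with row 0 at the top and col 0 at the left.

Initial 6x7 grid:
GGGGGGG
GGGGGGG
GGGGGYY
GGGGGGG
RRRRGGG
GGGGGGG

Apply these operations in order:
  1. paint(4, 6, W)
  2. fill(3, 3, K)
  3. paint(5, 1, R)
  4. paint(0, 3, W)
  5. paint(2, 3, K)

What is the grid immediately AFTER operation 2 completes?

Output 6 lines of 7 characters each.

Answer: KKKKKKK
KKKKKKK
KKKKKYY
KKKKKKK
RRRRKKW
KKKKKKK

Derivation:
After op 1 paint(4,6,W):
GGGGGGG
GGGGGGG
GGGGGYY
GGGGGGG
RRRRGGW
GGGGGGG
After op 2 fill(3,3,K) [35 cells changed]:
KKKKKKK
KKKKKKK
KKKKKYY
KKKKKKK
RRRRKKW
KKKKKKK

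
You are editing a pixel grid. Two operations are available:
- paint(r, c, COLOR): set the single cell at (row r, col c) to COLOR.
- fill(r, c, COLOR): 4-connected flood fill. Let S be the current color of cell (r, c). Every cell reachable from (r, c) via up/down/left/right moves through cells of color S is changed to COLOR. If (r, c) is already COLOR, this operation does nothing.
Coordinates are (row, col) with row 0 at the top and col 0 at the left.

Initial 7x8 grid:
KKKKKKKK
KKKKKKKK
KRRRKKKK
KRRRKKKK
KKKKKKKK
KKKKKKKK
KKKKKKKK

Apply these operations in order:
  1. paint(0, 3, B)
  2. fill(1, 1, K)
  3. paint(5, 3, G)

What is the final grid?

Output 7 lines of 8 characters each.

Answer: KKKBKKKK
KKKKKKKK
KRRRKKKK
KRRRKKKK
KKKKKKKK
KKKGKKKK
KKKKKKKK

Derivation:
After op 1 paint(0,3,B):
KKKBKKKK
KKKKKKKK
KRRRKKKK
KRRRKKKK
KKKKKKKK
KKKKKKKK
KKKKKKKK
After op 2 fill(1,1,K) [0 cells changed]:
KKKBKKKK
KKKKKKKK
KRRRKKKK
KRRRKKKK
KKKKKKKK
KKKKKKKK
KKKKKKKK
After op 3 paint(5,3,G):
KKKBKKKK
KKKKKKKK
KRRRKKKK
KRRRKKKK
KKKKKKKK
KKKGKKKK
KKKKKKKK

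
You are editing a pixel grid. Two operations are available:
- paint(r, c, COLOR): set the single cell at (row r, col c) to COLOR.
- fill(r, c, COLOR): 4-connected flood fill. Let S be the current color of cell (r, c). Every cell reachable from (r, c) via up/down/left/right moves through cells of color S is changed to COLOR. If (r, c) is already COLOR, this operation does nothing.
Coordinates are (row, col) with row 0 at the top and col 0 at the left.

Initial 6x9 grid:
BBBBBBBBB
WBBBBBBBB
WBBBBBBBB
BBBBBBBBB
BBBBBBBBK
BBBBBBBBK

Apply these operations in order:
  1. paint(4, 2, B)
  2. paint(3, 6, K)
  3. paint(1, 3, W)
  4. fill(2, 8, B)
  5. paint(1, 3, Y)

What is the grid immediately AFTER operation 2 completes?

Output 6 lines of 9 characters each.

Answer: BBBBBBBBB
WBBBBBBBB
WBBBBBBBB
BBBBBBKBB
BBBBBBBBK
BBBBBBBBK

Derivation:
After op 1 paint(4,2,B):
BBBBBBBBB
WBBBBBBBB
WBBBBBBBB
BBBBBBBBB
BBBBBBBBK
BBBBBBBBK
After op 2 paint(3,6,K):
BBBBBBBBB
WBBBBBBBB
WBBBBBBBB
BBBBBBKBB
BBBBBBBBK
BBBBBBBBK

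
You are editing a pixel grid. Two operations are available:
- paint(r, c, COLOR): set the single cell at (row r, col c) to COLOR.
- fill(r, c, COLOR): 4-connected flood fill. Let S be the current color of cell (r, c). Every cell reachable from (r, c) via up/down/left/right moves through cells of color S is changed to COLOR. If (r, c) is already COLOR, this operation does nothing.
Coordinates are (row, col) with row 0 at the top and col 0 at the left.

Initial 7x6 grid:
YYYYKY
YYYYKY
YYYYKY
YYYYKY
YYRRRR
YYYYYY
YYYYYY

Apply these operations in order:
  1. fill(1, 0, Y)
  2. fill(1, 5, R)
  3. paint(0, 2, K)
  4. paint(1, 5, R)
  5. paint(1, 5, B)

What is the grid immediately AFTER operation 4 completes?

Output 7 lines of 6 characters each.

Answer: YYKYKR
YYYYKR
YYYYKR
YYYYKR
YYRRRR
YYYYYY
YYYYYY

Derivation:
After op 1 fill(1,0,Y) [0 cells changed]:
YYYYKY
YYYYKY
YYYYKY
YYYYKY
YYRRRR
YYYYYY
YYYYYY
After op 2 fill(1,5,R) [4 cells changed]:
YYYYKR
YYYYKR
YYYYKR
YYYYKR
YYRRRR
YYYYYY
YYYYYY
After op 3 paint(0,2,K):
YYKYKR
YYYYKR
YYYYKR
YYYYKR
YYRRRR
YYYYYY
YYYYYY
After op 4 paint(1,5,R):
YYKYKR
YYYYKR
YYYYKR
YYYYKR
YYRRRR
YYYYYY
YYYYYY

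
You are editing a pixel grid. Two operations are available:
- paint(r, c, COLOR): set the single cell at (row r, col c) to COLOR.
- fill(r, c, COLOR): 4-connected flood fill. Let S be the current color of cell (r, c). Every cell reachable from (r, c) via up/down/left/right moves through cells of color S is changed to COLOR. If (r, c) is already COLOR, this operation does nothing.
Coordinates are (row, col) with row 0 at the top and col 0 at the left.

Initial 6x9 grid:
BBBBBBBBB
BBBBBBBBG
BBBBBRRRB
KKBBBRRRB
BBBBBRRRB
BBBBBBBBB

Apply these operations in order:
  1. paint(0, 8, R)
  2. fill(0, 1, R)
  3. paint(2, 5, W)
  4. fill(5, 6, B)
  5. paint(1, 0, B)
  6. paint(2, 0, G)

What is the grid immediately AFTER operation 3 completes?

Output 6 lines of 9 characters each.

Answer: RRRRRRRRR
RRRRRRRRG
RRRRRWRRR
KKRRRRRRR
RRRRRRRRR
RRRRRRRRR

Derivation:
After op 1 paint(0,8,R):
BBBBBBBBR
BBBBBBBBG
BBBBBRRRB
KKBBBRRRB
BBBBBRRRB
BBBBBBBBB
After op 2 fill(0,1,R) [41 cells changed]:
RRRRRRRRR
RRRRRRRRG
RRRRRRRRR
KKRRRRRRR
RRRRRRRRR
RRRRRRRRR
After op 3 paint(2,5,W):
RRRRRRRRR
RRRRRRRRG
RRRRRWRRR
KKRRRRRRR
RRRRRRRRR
RRRRRRRRR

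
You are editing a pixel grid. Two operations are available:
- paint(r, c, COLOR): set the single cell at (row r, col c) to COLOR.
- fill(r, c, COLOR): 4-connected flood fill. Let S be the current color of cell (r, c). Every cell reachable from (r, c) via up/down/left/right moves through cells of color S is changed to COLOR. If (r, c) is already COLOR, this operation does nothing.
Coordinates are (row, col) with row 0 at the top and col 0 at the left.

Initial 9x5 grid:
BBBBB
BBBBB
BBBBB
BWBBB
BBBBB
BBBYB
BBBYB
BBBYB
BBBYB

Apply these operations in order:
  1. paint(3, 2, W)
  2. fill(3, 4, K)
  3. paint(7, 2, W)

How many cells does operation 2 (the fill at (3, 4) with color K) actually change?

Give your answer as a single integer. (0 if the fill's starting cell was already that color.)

After op 1 paint(3,2,W):
BBBBB
BBBBB
BBBBB
BWWBB
BBBBB
BBBYB
BBBYB
BBBYB
BBBYB
After op 2 fill(3,4,K) [39 cells changed]:
KKKKK
KKKKK
KKKKK
KWWKK
KKKKK
KKKYK
KKKYK
KKKYK
KKKYK

Answer: 39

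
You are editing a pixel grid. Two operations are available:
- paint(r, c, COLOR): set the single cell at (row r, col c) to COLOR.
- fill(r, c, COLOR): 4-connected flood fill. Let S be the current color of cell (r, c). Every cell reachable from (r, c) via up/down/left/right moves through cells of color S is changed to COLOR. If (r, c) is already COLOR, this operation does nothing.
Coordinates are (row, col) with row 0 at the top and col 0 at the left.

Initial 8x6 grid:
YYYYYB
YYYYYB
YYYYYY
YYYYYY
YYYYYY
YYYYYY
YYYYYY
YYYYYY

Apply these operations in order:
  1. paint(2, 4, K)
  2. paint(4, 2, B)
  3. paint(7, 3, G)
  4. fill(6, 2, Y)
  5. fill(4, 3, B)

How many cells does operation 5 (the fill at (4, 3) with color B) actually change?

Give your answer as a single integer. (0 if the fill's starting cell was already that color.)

After op 1 paint(2,4,K):
YYYYYB
YYYYYB
YYYYKY
YYYYYY
YYYYYY
YYYYYY
YYYYYY
YYYYYY
After op 2 paint(4,2,B):
YYYYYB
YYYYYB
YYYYKY
YYYYYY
YYBYYY
YYYYYY
YYYYYY
YYYYYY
After op 3 paint(7,3,G):
YYYYYB
YYYYYB
YYYYKY
YYYYYY
YYBYYY
YYYYYY
YYYYYY
YYYGYY
After op 4 fill(6,2,Y) [0 cells changed]:
YYYYYB
YYYYYB
YYYYKY
YYYYYY
YYBYYY
YYYYYY
YYYYYY
YYYGYY
After op 5 fill(4,3,B) [43 cells changed]:
BBBBBB
BBBBBB
BBBBKB
BBBBBB
BBBBBB
BBBBBB
BBBBBB
BBBGBB

Answer: 43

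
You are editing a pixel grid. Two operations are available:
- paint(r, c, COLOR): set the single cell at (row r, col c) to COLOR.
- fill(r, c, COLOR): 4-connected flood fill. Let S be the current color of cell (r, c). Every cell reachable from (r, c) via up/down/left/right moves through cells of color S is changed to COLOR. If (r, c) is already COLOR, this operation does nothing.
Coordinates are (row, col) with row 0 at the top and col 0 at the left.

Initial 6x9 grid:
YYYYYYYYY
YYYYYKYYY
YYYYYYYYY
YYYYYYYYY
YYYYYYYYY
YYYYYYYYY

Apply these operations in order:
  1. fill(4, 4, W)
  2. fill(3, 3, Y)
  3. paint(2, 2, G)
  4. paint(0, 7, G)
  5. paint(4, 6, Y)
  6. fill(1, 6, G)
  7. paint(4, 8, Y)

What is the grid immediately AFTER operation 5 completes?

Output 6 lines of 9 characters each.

Answer: YYYYYYYGY
YYYYYKYYY
YYGYYYYYY
YYYYYYYYY
YYYYYYYYY
YYYYYYYYY

Derivation:
After op 1 fill(4,4,W) [53 cells changed]:
WWWWWWWWW
WWWWWKWWW
WWWWWWWWW
WWWWWWWWW
WWWWWWWWW
WWWWWWWWW
After op 2 fill(3,3,Y) [53 cells changed]:
YYYYYYYYY
YYYYYKYYY
YYYYYYYYY
YYYYYYYYY
YYYYYYYYY
YYYYYYYYY
After op 3 paint(2,2,G):
YYYYYYYYY
YYYYYKYYY
YYGYYYYYY
YYYYYYYYY
YYYYYYYYY
YYYYYYYYY
After op 4 paint(0,7,G):
YYYYYYYGY
YYYYYKYYY
YYGYYYYYY
YYYYYYYYY
YYYYYYYYY
YYYYYYYYY
After op 5 paint(4,6,Y):
YYYYYYYGY
YYYYYKYYY
YYGYYYYYY
YYYYYYYYY
YYYYYYYYY
YYYYYYYYY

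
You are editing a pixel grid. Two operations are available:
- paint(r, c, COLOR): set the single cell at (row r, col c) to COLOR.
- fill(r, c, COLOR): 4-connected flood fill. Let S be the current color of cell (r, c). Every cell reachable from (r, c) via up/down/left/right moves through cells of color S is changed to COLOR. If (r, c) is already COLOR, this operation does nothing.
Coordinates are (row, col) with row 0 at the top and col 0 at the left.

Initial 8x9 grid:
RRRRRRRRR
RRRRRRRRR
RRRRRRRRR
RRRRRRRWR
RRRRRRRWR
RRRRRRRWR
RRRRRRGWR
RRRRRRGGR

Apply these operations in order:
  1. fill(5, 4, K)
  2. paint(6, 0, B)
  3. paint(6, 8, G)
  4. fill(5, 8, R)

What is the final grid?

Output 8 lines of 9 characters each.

After op 1 fill(5,4,K) [65 cells changed]:
KKKKKKKKK
KKKKKKKKK
KKKKKKKKK
KKKKKKKWK
KKKKKKKWK
KKKKKKKWK
KKKKKKGWK
KKKKKKGGK
After op 2 paint(6,0,B):
KKKKKKKKK
KKKKKKKKK
KKKKKKKKK
KKKKKKKWK
KKKKKKKWK
KKKKKKKWK
BKKKKKGWK
KKKKKKGGK
After op 3 paint(6,8,G):
KKKKKKKKK
KKKKKKKKK
KKKKKKKKK
KKKKKKKWK
KKKKKKKWK
KKKKKKKWK
BKKKKKGWG
KKKKKKGGK
After op 4 fill(5,8,R) [62 cells changed]:
RRRRRRRRR
RRRRRRRRR
RRRRRRRRR
RRRRRRRWR
RRRRRRRWR
RRRRRRRWR
BRRRRRGWG
RRRRRRGGK

Answer: RRRRRRRRR
RRRRRRRRR
RRRRRRRRR
RRRRRRRWR
RRRRRRRWR
RRRRRRRWR
BRRRRRGWG
RRRRRRGGK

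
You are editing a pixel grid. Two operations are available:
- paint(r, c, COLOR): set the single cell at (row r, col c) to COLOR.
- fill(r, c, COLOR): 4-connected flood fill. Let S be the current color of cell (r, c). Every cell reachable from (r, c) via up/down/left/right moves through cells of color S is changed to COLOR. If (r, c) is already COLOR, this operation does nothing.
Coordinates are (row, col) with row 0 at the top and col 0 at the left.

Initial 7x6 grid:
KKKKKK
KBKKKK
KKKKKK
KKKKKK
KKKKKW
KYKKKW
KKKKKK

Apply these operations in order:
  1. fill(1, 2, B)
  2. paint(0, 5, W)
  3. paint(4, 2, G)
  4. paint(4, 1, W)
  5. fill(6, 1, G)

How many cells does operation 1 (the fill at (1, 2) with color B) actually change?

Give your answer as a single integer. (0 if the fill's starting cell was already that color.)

After op 1 fill(1,2,B) [38 cells changed]:
BBBBBB
BBBBBB
BBBBBB
BBBBBB
BBBBBW
BYBBBW
BBBBBB

Answer: 38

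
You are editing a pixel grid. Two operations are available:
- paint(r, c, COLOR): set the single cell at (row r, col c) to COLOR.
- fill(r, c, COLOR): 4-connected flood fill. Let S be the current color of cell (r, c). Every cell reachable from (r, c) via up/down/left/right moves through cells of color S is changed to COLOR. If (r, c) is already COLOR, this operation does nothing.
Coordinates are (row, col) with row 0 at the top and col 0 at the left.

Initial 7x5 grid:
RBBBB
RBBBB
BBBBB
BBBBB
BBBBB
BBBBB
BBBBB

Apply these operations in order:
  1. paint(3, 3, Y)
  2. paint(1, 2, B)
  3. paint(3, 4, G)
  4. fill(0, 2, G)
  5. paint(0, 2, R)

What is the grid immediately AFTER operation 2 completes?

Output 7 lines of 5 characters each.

Answer: RBBBB
RBBBB
BBBBB
BBBYB
BBBBB
BBBBB
BBBBB

Derivation:
After op 1 paint(3,3,Y):
RBBBB
RBBBB
BBBBB
BBBYB
BBBBB
BBBBB
BBBBB
After op 2 paint(1,2,B):
RBBBB
RBBBB
BBBBB
BBBYB
BBBBB
BBBBB
BBBBB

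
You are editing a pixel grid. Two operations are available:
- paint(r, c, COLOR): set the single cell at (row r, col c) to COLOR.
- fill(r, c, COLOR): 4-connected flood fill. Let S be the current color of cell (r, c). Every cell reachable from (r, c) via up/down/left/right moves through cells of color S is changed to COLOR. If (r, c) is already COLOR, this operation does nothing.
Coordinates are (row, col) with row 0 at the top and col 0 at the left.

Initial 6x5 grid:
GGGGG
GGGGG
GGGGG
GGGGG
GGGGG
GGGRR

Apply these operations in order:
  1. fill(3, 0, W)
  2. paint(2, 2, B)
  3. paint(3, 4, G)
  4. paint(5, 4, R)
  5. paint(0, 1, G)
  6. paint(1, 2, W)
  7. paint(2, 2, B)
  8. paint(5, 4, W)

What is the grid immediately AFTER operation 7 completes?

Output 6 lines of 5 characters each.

Answer: WGWWW
WWWWW
WWBWW
WWWWG
WWWWW
WWWRR

Derivation:
After op 1 fill(3,0,W) [28 cells changed]:
WWWWW
WWWWW
WWWWW
WWWWW
WWWWW
WWWRR
After op 2 paint(2,2,B):
WWWWW
WWWWW
WWBWW
WWWWW
WWWWW
WWWRR
After op 3 paint(3,4,G):
WWWWW
WWWWW
WWBWW
WWWWG
WWWWW
WWWRR
After op 4 paint(5,4,R):
WWWWW
WWWWW
WWBWW
WWWWG
WWWWW
WWWRR
After op 5 paint(0,1,G):
WGWWW
WWWWW
WWBWW
WWWWG
WWWWW
WWWRR
After op 6 paint(1,2,W):
WGWWW
WWWWW
WWBWW
WWWWG
WWWWW
WWWRR
After op 7 paint(2,2,B):
WGWWW
WWWWW
WWBWW
WWWWG
WWWWW
WWWRR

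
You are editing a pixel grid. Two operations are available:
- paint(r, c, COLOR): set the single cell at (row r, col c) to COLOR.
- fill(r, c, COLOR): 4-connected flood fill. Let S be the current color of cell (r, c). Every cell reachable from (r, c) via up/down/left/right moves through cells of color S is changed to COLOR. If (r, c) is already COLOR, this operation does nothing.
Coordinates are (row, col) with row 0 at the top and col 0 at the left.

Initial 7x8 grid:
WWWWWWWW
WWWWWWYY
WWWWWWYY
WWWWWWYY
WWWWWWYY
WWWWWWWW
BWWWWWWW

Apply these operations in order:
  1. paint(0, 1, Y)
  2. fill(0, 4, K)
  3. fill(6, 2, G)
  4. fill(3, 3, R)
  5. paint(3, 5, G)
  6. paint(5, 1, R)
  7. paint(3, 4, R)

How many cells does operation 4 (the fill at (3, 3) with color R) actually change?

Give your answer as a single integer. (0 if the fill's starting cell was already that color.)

Answer: 46

Derivation:
After op 1 paint(0,1,Y):
WYWWWWWW
WWWWWWYY
WWWWWWYY
WWWWWWYY
WWWWWWYY
WWWWWWWW
BWWWWWWW
After op 2 fill(0,4,K) [46 cells changed]:
KYKKKKKK
KKKKKKYY
KKKKKKYY
KKKKKKYY
KKKKKKYY
KKKKKKKK
BKKKKKKK
After op 3 fill(6,2,G) [46 cells changed]:
GYGGGGGG
GGGGGGYY
GGGGGGYY
GGGGGGYY
GGGGGGYY
GGGGGGGG
BGGGGGGG
After op 4 fill(3,3,R) [46 cells changed]:
RYRRRRRR
RRRRRRYY
RRRRRRYY
RRRRRRYY
RRRRRRYY
RRRRRRRR
BRRRRRRR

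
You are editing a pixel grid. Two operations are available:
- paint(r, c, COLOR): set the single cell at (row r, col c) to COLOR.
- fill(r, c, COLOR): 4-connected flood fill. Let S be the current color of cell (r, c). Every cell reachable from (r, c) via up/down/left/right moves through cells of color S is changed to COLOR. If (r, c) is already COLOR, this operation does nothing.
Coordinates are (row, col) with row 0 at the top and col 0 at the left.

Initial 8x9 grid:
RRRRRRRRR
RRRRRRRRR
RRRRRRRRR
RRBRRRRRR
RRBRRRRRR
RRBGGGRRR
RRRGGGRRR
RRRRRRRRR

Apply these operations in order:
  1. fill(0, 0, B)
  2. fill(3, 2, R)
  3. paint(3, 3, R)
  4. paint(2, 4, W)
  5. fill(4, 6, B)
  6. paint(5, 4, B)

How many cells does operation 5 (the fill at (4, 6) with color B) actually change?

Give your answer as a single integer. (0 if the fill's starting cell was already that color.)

Answer: 65

Derivation:
After op 1 fill(0,0,B) [63 cells changed]:
BBBBBBBBB
BBBBBBBBB
BBBBBBBBB
BBBBBBBBB
BBBBBBBBB
BBBGGGBBB
BBBGGGBBB
BBBBBBBBB
After op 2 fill(3,2,R) [66 cells changed]:
RRRRRRRRR
RRRRRRRRR
RRRRRRRRR
RRRRRRRRR
RRRRRRRRR
RRRGGGRRR
RRRGGGRRR
RRRRRRRRR
After op 3 paint(3,3,R):
RRRRRRRRR
RRRRRRRRR
RRRRRRRRR
RRRRRRRRR
RRRRRRRRR
RRRGGGRRR
RRRGGGRRR
RRRRRRRRR
After op 4 paint(2,4,W):
RRRRRRRRR
RRRRRRRRR
RRRRWRRRR
RRRRRRRRR
RRRRRRRRR
RRRGGGRRR
RRRGGGRRR
RRRRRRRRR
After op 5 fill(4,6,B) [65 cells changed]:
BBBBBBBBB
BBBBBBBBB
BBBBWBBBB
BBBBBBBBB
BBBBBBBBB
BBBGGGBBB
BBBGGGBBB
BBBBBBBBB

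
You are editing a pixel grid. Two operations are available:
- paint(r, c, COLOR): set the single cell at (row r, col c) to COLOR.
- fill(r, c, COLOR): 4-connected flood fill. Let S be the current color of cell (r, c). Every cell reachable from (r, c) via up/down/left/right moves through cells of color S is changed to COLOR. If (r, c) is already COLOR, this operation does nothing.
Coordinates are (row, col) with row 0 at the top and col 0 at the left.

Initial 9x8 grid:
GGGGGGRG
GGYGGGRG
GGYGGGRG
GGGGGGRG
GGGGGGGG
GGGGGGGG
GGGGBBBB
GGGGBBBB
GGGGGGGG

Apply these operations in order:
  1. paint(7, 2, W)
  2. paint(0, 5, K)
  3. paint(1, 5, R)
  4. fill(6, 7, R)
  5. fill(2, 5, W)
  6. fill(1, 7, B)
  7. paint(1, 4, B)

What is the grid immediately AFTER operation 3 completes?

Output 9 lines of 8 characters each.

Answer: GGGGGKRG
GGYGGRRG
GGYGGGRG
GGGGGGRG
GGGGGGGG
GGGGGGGG
GGGGBBBB
GGWGBBBB
GGGGGGGG

Derivation:
After op 1 paint(7,2,W):
GGGGGGRG
GGYGGGRG
GGYGGGRG
GGGGGGRG
GGGGGGGG
GGGGGGGG
GGGGBBBB
GGWGBBBB
GGGGGGGG
After op 2 paint(0,5,K):
GGGGGKRG
GGYGGGRG
GGYGGGRG
GGGGGGRG
GGGGGGGG
GGGGGGGG
GGGGBBBB
GGWGBBBB
GGGGGGGG
After op 3 paint(1,5,R):
GGGGGKRG
GGYGGRRG
GGYGGGRG
GGGGGGRG
GGGGGGGG
GGGGGGGG
GGGGBBBB
GGWGBBBB
GGGGGGGG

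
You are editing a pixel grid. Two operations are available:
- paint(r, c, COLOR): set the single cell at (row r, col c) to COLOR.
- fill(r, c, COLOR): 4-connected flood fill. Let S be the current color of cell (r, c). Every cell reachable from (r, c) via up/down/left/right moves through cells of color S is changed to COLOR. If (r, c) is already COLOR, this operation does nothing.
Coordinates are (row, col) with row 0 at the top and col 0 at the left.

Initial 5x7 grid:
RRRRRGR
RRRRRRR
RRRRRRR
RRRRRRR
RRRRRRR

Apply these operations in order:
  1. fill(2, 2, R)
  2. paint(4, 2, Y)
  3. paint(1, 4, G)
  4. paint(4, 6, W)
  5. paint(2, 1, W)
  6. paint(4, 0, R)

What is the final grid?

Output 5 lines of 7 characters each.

After op 1 fill(2,2,R) [0 cells changed]:
RRRRRGR
RRRRRRR
RRRRRRR
RRRRRRR
RRRRRRR
After op 2 paint(4,2,Y):
RRRRRGR
RRRRRRR
RRRRRRR
RRRRRRR
RRYRRRR
After op 3 paint(1,4,G):
RRRRRGR
RRRRGRR
RRRRRRR
RRRRRRR
RRYRRRR
After op 4 paint(4,6,W):
RRRRRGR
RRRRGRR
RRRRRRR
RRRRRRR
RRYRRRW
After op 5 paint(2,1,W):
RRRRRGR
RRRRGRR
RWRRRRR
RRRRRRR
RRYRRRW
After op 6 paint(4,0,R):
RRRRRGR
RRRRGRR
RWRRRRR
RRRRRRR
RRYRRRW

Answer: RRRRRGR
RRRRGRR
RWRRRRR
RRRRRRR
RRYRRRW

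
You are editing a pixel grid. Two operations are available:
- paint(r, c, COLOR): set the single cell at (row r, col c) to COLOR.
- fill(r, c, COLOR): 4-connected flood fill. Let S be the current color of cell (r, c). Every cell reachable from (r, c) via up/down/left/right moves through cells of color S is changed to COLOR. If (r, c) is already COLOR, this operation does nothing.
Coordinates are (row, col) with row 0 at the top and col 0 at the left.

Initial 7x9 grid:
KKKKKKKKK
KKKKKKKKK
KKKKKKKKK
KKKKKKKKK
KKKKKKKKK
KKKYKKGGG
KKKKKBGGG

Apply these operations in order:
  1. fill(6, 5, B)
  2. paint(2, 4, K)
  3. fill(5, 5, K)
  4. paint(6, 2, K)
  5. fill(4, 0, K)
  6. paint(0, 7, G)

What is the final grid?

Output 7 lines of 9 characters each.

After op 1 fill(6,5,B) [0 cells changed]:
KKKKKKKKK
KKKKKKKKK
KKKKKKKKK
KKKKKKKKK
KKKKKKKKK
KKKYKKGGG
KKKKKBGGG
After op 2 paint(2,4,K):
KKKKKKKKK
KKKKKKKKK
KKKKKKKKK
KKKKKKKKK
KKKKKKKKK
KKKYKKGGG
KKKKKBGGG
After op 3 fill(5,5,K) [0 cells changed]:
KKKKKKKKK
KKKKKKKKK
KKKKKKKKK
KKKKKKKKK
KKKKKKKKK
KKKYKKGGG
KKKKKBGGG
After op 4 paint(6,2,K):
KKKKKKKKK
KKKKKKKKK
KKKKKKKKK
KKKKKKKKK
KKKKKKKKK
KKKYKKGGG
KKKKKBGGG
After op 5 fill(4,0,K) [0 cells changed]:
KKKKKKKKK
KKKKKKKKK
KKKKKKKKK
KKKKKKKKK
KKKKKKKKK
KKKYKKGGG
KKKKKBGGG
After op 6 paint(0,7,G):
KKKKKKKGK
KKKKKKKKK
KKKKKKKKK
KKKKKKKKK
KKKKKKKKK
KKKYKKGGG
KKKKKBGGG

Answer: KKKKKKKGK
KKKKKKKKK
KKKKKKKKK
KKKKKKKKK
KKKKKKKKK
KKKYKKGGG
KKKKKBGGG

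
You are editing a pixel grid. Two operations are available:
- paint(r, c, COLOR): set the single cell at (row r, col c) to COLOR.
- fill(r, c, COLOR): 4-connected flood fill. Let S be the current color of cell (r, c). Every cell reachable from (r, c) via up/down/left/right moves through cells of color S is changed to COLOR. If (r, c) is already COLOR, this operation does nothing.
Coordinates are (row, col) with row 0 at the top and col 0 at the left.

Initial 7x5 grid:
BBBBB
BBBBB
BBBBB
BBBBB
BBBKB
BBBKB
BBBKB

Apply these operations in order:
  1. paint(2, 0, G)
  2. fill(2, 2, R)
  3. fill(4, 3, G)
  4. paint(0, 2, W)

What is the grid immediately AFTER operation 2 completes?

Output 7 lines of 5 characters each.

Answer: RRRRR
RRRRR
GRRRR
RRRRR
RRRKR
RRRKR
RRRKR

Derivation:
After op 1 paint(2,0,G):
BBBBB
BBBBB
GBBBB
BBBBB
BBBKB
BBBKB
BBBKB
After op 2 fill(2,2,R) [31 cells changed]:
RRRRR
RRRRR
GRRRR
RRRRR
RRRKR
RRRKR
RRRKR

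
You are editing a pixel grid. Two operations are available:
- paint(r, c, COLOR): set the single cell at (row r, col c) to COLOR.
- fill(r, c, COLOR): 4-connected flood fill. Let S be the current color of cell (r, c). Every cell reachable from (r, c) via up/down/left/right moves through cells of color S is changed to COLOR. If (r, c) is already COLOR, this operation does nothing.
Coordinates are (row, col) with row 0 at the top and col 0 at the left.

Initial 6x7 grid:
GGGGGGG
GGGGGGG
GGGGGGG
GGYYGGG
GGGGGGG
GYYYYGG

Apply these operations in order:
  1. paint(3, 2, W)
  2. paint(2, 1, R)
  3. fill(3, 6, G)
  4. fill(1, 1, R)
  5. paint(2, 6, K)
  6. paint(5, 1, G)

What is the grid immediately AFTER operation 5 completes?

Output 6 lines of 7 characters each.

After op 1 paint(3,2,W):
GGGGGGG
GGGGGGG
GGGGGGG
GGWYGGG
GGGGGGG
GYYYYGG
After op 2 paint(2,1,R):
GGGGGGG
GGGGGGG
GRGGGGG
GGWYGGG
GGGGGGG
GYYYYGG
After op 3 fill(3,6,G) [0 cells changed]:
GGGGGGG
GGGGGGG
GRGGGGG
GGWYGGG
GGGGGGG
GYYYYGG
After op 4 fill(1,1,R) [35 cells changed]:
RRRRRRR
RRRRRRR
RRRRRRR
RRWYRRR
RRRRRRR
RYYYYRR
After op 5 paint(2,6,K):
RRRRRRR
RRRRRRR
RRRRRRK
RRWYRRR
RRRRRRR
RYYYYRR

Answer: RRRRRRR
RRRRRRR
RRRRRRK
RRWYRRR
RRRRRRR
RYYYYRR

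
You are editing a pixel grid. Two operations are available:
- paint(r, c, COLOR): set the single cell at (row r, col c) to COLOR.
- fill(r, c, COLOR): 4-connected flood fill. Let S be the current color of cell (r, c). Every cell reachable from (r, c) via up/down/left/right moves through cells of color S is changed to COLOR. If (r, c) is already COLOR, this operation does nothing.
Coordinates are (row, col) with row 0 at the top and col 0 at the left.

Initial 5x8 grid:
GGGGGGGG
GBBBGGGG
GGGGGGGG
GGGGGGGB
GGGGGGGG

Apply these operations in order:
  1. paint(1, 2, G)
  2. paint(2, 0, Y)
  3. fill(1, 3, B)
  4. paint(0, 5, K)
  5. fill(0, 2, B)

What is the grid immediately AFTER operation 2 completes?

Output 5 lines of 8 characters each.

Answer: GGGGGGGG
GBGBGGGG
YGGGGGGG
GGGGGGGB
GGGGGGGG

Derivation:
After op 1 paint(1,2,G):
GGGGGGGG
GBGBGGGG
GGGGGGGG
GGGGGGGB
GGGGGGGG
After op 2 paint(2,0,Y):
GGGGGGGG
GBGBGGGG
YGGGGGGG
GGGGGGGB
GGGGGGGG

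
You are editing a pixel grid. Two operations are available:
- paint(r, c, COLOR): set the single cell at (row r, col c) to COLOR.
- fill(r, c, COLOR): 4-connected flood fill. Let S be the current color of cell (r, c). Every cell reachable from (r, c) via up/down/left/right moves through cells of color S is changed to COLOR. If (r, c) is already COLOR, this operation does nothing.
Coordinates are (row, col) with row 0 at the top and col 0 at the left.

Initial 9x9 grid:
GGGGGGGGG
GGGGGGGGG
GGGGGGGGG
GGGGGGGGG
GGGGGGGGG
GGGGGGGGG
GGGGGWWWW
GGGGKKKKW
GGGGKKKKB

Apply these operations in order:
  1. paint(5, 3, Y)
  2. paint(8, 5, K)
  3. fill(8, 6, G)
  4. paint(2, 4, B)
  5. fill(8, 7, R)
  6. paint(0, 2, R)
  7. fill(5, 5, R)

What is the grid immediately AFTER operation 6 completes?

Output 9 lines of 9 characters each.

Answer: RRRRRRRRR
RRRRRRRRR
RRRRBRRRR
RRRRRRRRR
RRRRRRRRR
RRRYRRRRR
RRRRRWWWW
RRRRRRRRW
RRRRRRRRB

Derivation:
After op 1 paint(5,3,Y):
GGGGGGGGG
GGGGGGGGG
GGGGGGGGG
GGGGGGGGG
GGGGGGGGG
GGGYGGGGG
GGGGGWWWW
GGGGKKKKW
GGGGKKKKB
After op 2 paint(8,5,K):
GGGGGGGGG
GGGGGGGGG
GGGGGGGGG
GGGGGGGGG
GGGGGGGGG
GGGYGGGGG
GGGGGWWWW
GGGGKKKKW
GGGGKKKKB
After op 3 fill(8,6,G) [8 cells changed]:
GGGGGGGGG
GGGGGGGGG
GGGGGGGGG
GGGGGGGGG
GGGGGGGGG
GGGYGGGGG
GGGGGWWWW
GGGGGGGGW
GGGGGGGGB
After op 4 paint(2,4,B):
GGGGGGGGG
GGGGGGGGG
GGGGBGGGG
GGGGGGGGG
GGGGGGGGG
GGGYGGGGG
GGGGGWWWW
GGGGGGGGW
GGGGGGGGB
After op 5 fill(8,7,R) [73 cells changed]:
RRRRRRRRR
RRRRRRRRR
RRRRBRRRR
RRRRRRRRR
RRRRRRRRR
RRRYRRRRR
RRRRRWWWW
RRRRRRRRW
RRRRRRRRB
After op 6 paint(0,2,R):
RRRRRRRRR
RRRRRRRRR
RRRRBRRRR
RRRRRRRRR
RRRRRRRRR
RRRYRRRRR
RRRRRWWWW
RRRRRRRRW
RRRRRRRRB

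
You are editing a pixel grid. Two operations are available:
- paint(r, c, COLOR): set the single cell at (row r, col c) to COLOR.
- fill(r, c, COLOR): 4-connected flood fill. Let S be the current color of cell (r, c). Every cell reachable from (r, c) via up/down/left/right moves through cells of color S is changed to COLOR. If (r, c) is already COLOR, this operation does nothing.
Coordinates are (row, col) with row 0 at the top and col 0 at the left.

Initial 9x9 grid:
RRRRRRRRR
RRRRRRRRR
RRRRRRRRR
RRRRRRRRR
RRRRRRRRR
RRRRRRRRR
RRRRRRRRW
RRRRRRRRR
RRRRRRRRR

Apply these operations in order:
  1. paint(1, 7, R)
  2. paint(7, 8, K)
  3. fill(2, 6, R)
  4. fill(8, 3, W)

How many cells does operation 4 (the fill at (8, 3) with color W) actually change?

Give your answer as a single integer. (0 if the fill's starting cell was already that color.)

After op 1 paint(1,7,R):
RRRRRRRRR
RRRRRRRRR
RRRRRRRRR
RRRRRRRRR
RRRRRRRRR
RRRRRRRRR
RRRRRRRRW
RRRRRRRRR
RRRRRRRRR
After op 2 paint(7,8,K):
RRRRRRRRR
RRRRRRRRR
RRRRRRRRR
RRRRRRRRR
RRRRRRRRR
RRRRRRRRR
RRRRRRRRW
RRRRRRRRK
RRRRRRRRR
After op 3 fill(2,6,R) [0 cells changed]:
RRRRRRRRR
RRRRRRRRR
RRRRRRRRR
RRRRRRRRR
RRRRRRRRR
RRRRRRRRR
RRRRRRRRW
RRRRRRRRK
RRRRRRRRR
After op 4 fill(8,3,W) [79 cells changed]:
WWWWWWWWW
WWWWWWWWW
WWWWWWWWW
WWWWWWWWW
WWWWWWWWW
WWWWWWWWW
WWWWWWWWW
WWWWWWWWK
WWWWWWWWW

Answer: 79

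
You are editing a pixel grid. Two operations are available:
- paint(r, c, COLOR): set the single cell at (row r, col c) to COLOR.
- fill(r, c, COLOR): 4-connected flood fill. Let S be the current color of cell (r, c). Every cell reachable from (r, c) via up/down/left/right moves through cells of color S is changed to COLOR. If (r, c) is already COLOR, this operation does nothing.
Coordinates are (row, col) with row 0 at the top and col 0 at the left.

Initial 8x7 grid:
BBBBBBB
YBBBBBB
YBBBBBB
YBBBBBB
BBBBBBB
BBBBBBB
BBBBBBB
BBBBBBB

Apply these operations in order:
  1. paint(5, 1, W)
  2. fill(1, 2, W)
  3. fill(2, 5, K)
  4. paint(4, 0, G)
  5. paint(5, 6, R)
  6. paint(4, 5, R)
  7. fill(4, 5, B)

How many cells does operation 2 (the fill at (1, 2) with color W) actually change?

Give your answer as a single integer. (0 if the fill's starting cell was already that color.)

Answer: 52

Derivation:
After op 1 paint(5,1,W):
BBBBBBB
YBBBBBB
YBBBBBB
YBBBBBB
BBBBBBB
BWBBBBB
BBBBBBB
BBBBBBB
After op 2 fill(1,2,W) [52 cells changed]:
WWWWWWW
YWWWWWW
YWWWWWW
YWWWWWW
WWWWWWW
WWWWWWW
WWWWWWW
WWWWWWW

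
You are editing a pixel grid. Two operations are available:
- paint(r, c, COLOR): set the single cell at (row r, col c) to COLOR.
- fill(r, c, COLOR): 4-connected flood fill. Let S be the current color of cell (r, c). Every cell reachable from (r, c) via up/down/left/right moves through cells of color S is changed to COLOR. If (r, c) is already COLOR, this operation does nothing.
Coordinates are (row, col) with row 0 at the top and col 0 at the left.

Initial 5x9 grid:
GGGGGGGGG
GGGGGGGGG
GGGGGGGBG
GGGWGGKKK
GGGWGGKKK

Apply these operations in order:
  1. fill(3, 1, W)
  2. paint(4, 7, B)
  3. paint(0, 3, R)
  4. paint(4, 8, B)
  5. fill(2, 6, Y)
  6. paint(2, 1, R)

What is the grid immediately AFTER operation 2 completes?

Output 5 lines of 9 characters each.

Answer: WWWWWWWWW
WWWWWWWWW
WWWWWWWBW
WWWWWWKKK
WWWWWWKBK

Derivation:
After op 1 fill(3,1,W) [36 cells changed]:
WWWWWWWWW
WWWWWWWWW
WWWWWWWBW
WWWWWWKKK
WWWWWWKKK
After op 2 paint(4,7,B):
WWWWWWWWW
WWWWWWWWW
WWWWWWWBW
WWWWWWKKK
WWWWWWKBK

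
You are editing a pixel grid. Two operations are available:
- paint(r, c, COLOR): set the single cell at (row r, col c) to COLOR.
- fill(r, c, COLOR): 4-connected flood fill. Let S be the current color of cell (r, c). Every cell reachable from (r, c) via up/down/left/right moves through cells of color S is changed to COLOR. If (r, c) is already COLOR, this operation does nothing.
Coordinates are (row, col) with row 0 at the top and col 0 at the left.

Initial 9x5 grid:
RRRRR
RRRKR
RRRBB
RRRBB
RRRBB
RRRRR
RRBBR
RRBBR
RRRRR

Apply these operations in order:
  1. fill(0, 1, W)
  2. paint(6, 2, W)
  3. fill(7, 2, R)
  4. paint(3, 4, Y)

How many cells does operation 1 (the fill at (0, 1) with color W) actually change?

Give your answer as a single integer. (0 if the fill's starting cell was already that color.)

After op 1 fill(0,1,W) [34 cells changed]:
WWWWW
WWWKW
WWWBB
WWWBB
WWWBB
WWWWW
WWBBW
WWBBW
WWWWW

Answer: 34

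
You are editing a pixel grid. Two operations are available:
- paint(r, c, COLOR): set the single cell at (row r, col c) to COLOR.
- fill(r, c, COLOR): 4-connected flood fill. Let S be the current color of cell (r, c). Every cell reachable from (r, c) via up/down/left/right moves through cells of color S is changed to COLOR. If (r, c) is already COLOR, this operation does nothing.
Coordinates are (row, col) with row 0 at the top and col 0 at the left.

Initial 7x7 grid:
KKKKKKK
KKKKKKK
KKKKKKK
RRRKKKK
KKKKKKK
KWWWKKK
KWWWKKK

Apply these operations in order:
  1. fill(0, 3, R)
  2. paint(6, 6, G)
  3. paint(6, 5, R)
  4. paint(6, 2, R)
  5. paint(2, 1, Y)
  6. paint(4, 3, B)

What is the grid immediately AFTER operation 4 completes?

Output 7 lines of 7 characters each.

Answer: RRRRRRR
RRRRRRR
RRRRRRR
RRRRRRR
RRRRRRR
RWWWRRR
RWRWRRG

Derivation:
After op 1 fill(0,3,R) [40 cells changed]:
RRRRRRR
RRRRRRR
RRRRRRR
RRRRRRR
RRRRRRR
RWWWRRR
RWWWRRR
After op 2 paint(6,6,G):
RRRRRRR
RRRRRRR
RRRRRRR
RRRRRRR
RRRRRRR
RWWWRRR
RWWWRRG
After op 3 paint(6,5,R):
RRRRRRR
RRRRRRR
RRRRRRR
RRRRRRR
RRRRRRR
RWWWRRR
RWWWRRG
After op 4 paint(6,2,R):
RRRRRRR
RRRRRRR
RRRRRRR
RRRRRRR
RRRRRRR
RWWWRRR
RWRWRRG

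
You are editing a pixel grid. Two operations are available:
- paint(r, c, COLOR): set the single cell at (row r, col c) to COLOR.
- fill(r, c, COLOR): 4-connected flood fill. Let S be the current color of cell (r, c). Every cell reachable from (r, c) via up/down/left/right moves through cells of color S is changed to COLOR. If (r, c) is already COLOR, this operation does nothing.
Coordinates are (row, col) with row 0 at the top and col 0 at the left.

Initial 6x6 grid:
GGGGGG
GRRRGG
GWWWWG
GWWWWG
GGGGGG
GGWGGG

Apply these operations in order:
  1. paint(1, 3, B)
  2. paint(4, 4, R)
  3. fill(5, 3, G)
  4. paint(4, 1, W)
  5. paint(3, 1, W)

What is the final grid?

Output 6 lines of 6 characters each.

After op 1 paint(1,3,B):
GGGGGG
GRRBGG
GWWWWG
GWWWWG
GGGGGG
GGWGGG
After op 2 paint(4,4,R):
GGGGGG
GRRBGG
GWWWWG
GWWWWG
GGGGRG
GGWGGG
After op 3 fill(5,3,G) [0 cells changed]:
GGGGGG
GRRBGG
GWWWWG
GWWWWG
GGGGRG
GGWGGG
After op 4 paint(4,1,W):
GGGGGG
GRRBGG
GWWWWG
GWWWWG
GWGGRG
GGWGGG
After op 5 paint(3,1,W):
GGGGGG
GRRBGG
GWWWWG
GWWWWG
GWGGRG
GGWGGG

Answer: GGGGGG
GRRBGG
GWWWWG
GWWWWG
GWGGRG
GGWGGG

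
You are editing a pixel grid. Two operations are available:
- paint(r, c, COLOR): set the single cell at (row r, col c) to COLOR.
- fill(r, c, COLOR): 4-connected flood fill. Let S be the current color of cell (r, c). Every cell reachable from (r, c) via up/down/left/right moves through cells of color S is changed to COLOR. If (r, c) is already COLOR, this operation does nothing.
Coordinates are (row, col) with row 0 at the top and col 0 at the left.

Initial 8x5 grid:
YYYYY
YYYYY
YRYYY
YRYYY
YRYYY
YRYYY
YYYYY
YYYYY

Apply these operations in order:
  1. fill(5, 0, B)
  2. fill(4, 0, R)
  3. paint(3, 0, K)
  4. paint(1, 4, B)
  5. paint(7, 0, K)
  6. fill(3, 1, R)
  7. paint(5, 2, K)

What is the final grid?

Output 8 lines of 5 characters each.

After op 1 fill(5,0,B) [36 cells changed]:
BBBBB
BBBBB
BRBBB
BRBBB
BRBBB
BRBBB
BBBBB
BBBBB
After op 2 fill(4,0,R) [36 cells changed]:
RRRRR
RRRRR
RRRRR
RRRRR
RRRRR
RRRRR
RRRRR
RRRRR
After op 3 paint(3,0,K):
RRRRR
RRRRR
RRRRR
KRRRR
RRRRR
RRRRR
RRRRR
RRRRR
After op 4 paint(1,4,B):
RRRRR
RRRRB
RRRRR
KRRRR
RRRRR
RRRRR
RRRRR
RRRRR
After op 5 paint(7,0,K):
RRRRR
RRRRB
RRRRR
KRRRR
RRRRR
RRRRR
RRRRR
KRRRR
After op 6 fill(3,1,R) [0 cells changed]:
RRRRR
RRRRB
RRRRR
KRRRR
RRRRR
RRRRR
RRRRR
KRRRR
After op 7 paint(5,2,K):
RRRRR
RRRRB
RRRRR
KRRRR
RRRRR
RRKRR
RRRRR
KRRRR

Answer: RRRRR
RRRRB
RRRRR
KRRRR
RRRRR
RRKRR
RRRRR
KRRRR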